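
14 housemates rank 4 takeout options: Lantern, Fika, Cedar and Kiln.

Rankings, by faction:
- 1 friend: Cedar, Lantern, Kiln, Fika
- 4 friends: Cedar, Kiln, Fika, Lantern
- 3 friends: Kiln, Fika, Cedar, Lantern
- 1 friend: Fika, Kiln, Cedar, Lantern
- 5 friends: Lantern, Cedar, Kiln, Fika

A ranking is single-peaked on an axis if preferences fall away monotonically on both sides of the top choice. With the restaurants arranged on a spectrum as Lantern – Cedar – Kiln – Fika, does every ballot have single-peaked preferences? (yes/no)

yes

Axis positions: Lantern=1, Cedar=2, Kiln=3, Fika=4.
Faction 1 (peak Cedar at position 2): ranking walks positions 2-1-3-4, expanding outward from the peak — single-peaked.
Faction 2 (peak Cedar at position 2): ranking walks positions 2-3-4-1, expanding outward from the peak — single-peaked.
Faction 3 (peak Kiln at position 3): ranking walks positions 3-4-2-1, expanding outward from the peak — single-peaked.
Faction 4 (peak Fika at position 4): ranking walks positions 4-3-2-1, expanding outward from the peak — single-peaked.
Faction 5 (peak Lantern at position 1): ranking walks positions 1-2-3-4, expanding outward from the peak — single-peaked.
Every ranking is single-peaked on this axis.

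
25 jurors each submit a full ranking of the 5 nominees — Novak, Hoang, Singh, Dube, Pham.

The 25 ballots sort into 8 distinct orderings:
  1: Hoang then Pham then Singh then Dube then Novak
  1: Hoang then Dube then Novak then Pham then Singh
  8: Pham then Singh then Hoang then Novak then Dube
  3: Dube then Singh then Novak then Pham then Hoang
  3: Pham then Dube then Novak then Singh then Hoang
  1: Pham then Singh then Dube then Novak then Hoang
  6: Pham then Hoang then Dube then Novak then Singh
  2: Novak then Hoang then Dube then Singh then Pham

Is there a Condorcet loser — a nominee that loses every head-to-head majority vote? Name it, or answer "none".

Head-to-head results (25 jurors):
Novak vs Hoang: Hoang, 16–9.
Novak vs Singh: Singh, 13–12.
Novak vs Dube: Dube, 15–10.
Novak vs Pham: Pham, 19–6.
Hoang vs Singh: Singh, 15–10.
Hoang vs Dube: Hoang preferred on 1+1+8+6+2 = 18 ballots; Hoang wins 18–7.
Hoang vs Pham: Pham wins 21–4.
Singh–Dube: Dube 15–10.
Singh vs Pham: Pham wins 20–5.
Dube vs Pham: 1+3+2 = 6 for Dube, 19 for Pham — Pham by 19–6.
Novak loses to every other nominee — it is the Condorcet loser.

Novak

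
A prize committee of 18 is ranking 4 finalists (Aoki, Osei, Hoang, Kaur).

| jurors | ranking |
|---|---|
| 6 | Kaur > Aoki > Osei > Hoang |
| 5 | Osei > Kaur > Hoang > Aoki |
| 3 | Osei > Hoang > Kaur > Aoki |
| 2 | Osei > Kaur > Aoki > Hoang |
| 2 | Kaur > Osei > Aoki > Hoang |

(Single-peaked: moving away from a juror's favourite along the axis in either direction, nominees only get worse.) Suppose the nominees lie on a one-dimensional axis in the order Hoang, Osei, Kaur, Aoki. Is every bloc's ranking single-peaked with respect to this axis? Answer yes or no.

Axis positions: Hoang=1, Osei=2, Kaur=3, Aoki=4.
Bloc 1 (peak Kaur at position 3): ranking walks positions 3-4-2-1, expanding outward from the peak — single-peaked.
Bloc 2 (peak Osei at position 2): ranking walks positions 2-3-1-4, expanding outward from the peak — single-peaked.
Bloc 3 (peak Osei at position 2): ranking walks positions 2-1-3-4, expanding outward from the peak — single-peaked.
Bloc 4 (peak Osei at position 2): ranking walks positions 2-3-4-1, expanding outward from the peak — single-peaked.
Bloc 5 (peak Kaur at position 3): ranking walks positions 3-2-4-1, expanding outward from the peak — single-peaked.
Every ranking is single-peaked on this axis.

yes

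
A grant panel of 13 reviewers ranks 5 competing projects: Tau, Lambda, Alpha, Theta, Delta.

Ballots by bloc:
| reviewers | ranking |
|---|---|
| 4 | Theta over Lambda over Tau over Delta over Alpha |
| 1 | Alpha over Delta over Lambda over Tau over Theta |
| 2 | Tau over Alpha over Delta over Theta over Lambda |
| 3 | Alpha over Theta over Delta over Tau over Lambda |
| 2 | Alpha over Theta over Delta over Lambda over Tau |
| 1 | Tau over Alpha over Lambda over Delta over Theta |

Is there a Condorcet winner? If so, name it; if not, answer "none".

Head-to-head results (13 reviewers):
Tau–Lambda: Lambda 7–6.
Tau vs Alpha: Tau, 7–6.
Tau vs Theta: Theta, 9–4.
Tau–Delta: Tau 7–6.
Lambda vs Alpha: Alpha, 9–4.
Lambda vs Theta: Theta, 11–2.
Lambda–Delta: Delta 8–5.
Alpha–Theta: Alpha 9–4.
Alpha vs Delta: Alpha, 9–4.
Theta vs Delta: Theta wins 9–4.
No project is unbeaten: Tau loses to Lambda; Lambda loses to Alpha; Alpha loses to Tau; Theta loses to Alpha; Delta loses to Tau. In particular Tau > Alpha > Lambda > Tau is a majority cycle — no Condorcet winner exists.

none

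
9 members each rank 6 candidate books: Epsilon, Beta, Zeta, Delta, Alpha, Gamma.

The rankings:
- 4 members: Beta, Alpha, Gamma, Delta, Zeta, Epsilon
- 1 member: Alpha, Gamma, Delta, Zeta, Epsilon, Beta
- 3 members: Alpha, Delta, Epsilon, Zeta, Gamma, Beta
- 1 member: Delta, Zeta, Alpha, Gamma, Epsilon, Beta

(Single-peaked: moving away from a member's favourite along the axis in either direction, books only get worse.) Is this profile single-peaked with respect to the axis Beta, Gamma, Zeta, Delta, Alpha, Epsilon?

Axis positions: Beta=1, Gamma=2, Zeta=3, Delta=4, Alpha=5, Epsilon=6.
Bloc 1: ranking walks positions 1-5-2-4-3-6; Alpha is ranked above Gamma even though Gamma lies between Alpha and the peak Beta on the axis — preferences dip and rise again. Not single-peaked.
Bloc 2: ranking walks positions 5-2-4-3-6-1; Gamma is ranked above Delta even though Delta lies between Gamma and the peak Alpha on the axis — preferences dip and rise again. Not single-peaked.
Bloc 3 (peak Alpha at position 5): ranking walks positions 5-4-6-3-2-1, expanding outward from the peak — single-peaked.
Bloc 4 (peak Delta at position 4): ranking walks positions 4-3-5-2-6-1, expanding outward from the peak — single-peaked.
Bloc 1 violates single-peakedness, so the profile is not single-peaked on this axis.

no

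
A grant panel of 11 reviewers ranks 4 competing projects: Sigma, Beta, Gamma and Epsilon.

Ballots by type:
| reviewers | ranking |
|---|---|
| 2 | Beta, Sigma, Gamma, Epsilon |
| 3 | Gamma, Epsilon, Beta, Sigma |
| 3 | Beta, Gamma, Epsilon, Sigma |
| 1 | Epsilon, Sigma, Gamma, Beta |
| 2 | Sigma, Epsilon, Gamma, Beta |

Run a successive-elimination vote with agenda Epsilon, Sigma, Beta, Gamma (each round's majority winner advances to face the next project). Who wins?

Gamma

Round 1: Epsilon vs Sigma — 7–4, Epsilon advances.
Round 2: Epsilon vs Beta — 6–5, Epsilon advances.
Round 3: Epsilon vs Gamma — 3–8, Gamma advances.
The agenda winner is Gamma.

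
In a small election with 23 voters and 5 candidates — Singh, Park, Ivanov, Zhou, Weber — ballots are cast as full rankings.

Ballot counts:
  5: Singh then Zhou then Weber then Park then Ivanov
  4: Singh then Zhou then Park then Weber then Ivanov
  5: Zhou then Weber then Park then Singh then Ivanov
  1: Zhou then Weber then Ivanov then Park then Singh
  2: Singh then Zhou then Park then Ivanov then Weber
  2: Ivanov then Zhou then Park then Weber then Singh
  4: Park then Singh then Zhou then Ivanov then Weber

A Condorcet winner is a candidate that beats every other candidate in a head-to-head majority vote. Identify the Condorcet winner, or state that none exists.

Check each pair by majority over 23 ballots:
Singh vs Park: Park, 12–11.
Singh–Ivanov: Singh 20–3.
Singh vs Zhou: Singh wins 15–8.
Singh vs Weber: Singh wins 15–8.
Park vs Ivanov: Park, 20–3.
Park–Zhou: Zhou 19–4.
Park vs Weber: Park wins 12–11.
Ivanov vs Zhou: Zhou, 21–2.
Ivanov–Weber: Weber 15–8.
Zhou vs Weber: Zhou, 23–0.
No candidate is unbeaten: Singh loses to Park; Park loses to Zhou; Ivanov loses to Singh; Zhou loses to Singh; Weber loses to Singh. In particular Singh beats Zhou beats Park beats Singh is a majority cycle — no Condorcet winner exists.

none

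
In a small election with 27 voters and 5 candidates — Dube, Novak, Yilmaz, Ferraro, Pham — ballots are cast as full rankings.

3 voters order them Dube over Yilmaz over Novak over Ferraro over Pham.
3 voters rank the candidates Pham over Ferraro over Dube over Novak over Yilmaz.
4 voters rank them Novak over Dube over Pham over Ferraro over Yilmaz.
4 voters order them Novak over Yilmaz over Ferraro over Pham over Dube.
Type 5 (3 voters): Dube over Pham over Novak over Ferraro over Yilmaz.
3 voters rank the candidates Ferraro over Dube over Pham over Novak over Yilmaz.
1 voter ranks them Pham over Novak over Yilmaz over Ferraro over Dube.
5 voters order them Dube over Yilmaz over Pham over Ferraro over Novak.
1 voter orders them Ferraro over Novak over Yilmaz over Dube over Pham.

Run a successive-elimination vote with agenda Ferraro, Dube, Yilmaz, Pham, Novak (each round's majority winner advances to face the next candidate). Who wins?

Dube

Round 1: Ferraro vs Dube — 12–15, Dube advances.
Round 2: Dube vs Yilmaz — 21–6, Dube advances.
Round 3: Dube vs Pham — 19–8, Dube advances.
Round 4: Dube vs Novak — 17–10, Dube advances.
Dube survives the agenda.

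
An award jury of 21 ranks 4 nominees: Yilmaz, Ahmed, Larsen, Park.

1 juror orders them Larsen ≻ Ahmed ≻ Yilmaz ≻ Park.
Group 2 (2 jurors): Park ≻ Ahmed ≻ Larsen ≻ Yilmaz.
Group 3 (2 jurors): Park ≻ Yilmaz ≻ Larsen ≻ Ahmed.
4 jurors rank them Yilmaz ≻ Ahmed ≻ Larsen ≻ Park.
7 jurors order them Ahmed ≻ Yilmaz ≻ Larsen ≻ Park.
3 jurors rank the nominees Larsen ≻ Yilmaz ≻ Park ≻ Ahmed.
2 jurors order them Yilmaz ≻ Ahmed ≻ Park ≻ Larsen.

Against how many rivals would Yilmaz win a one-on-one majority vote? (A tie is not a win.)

3

Yilmaz against each rival (21 jurors):
Yilmaz vs Ahmed: Yilmaz is ranked higher on 2+4+3+2 = 11 ballots, Ahmed on 10. Yilmaz wins 11–10.
Yilmaz vs Larsen: 2+4+7+2 = 15 for Yilmaz, 6 for Larsen — Yilmaz by 15–6.
Yilmaz–Park: Yilmaz 17–4.
Yilmaz beats Ahmed, Larsen, Park — 3 pairwise wins.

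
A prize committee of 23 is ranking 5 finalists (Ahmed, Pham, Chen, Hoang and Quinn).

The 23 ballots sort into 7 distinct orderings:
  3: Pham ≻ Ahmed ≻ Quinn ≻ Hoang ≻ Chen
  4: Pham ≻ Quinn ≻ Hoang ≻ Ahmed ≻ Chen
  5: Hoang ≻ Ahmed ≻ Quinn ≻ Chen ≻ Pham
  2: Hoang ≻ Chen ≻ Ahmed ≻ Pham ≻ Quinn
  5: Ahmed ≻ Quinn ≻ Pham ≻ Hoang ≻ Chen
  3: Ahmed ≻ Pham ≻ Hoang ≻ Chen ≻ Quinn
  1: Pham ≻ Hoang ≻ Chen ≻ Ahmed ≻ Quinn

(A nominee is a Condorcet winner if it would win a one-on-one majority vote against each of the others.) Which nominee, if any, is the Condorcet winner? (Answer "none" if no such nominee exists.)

Head-to-head results (23 jurors):
Ahmed vs Pham: Ahmed preferred on 5+2+5+3 = 15 ballots; Ahmed wins 15–8.
Ahmed vs Chen: Ahmed is ranked higher on 3+4+5+5+3 = 20 ballots, Chen on 3. Ahmed wins 20–3.
Ahmed vs Hoang: 3+5+3 = 11 for Ahmed, 12 for Hoang — Hoang by 12–11.
Ahmed vs Quinn: 19 to 4, Ahmed.
Pham vs Chen: 16 to 7, Pham.
Pham vs Hoang: 3+4+5+3+1 = 16 for Pham, 7 for Hoang — Pham by 16–7.
Pham vs Quinn: 3+4+2+3+1 = 13 for Pham, 10 for Quinn — Pham by 13–10.
Chen vs Hoang: Chen is ranked higher on 0 ballots, Hoang on 23. Hoang wins 23–0.
Chen vs Quinn: Chen is ranked higher on 2+3+1 = 6 ballots, Quinn on 17. Quinn wins 17–6.
Hoang vs Quinn: Hoang is ranked higher on 5+2+3+1 = 11 ballots, Quinn on 12. Quinn wins 12–11.
Every nominee loses at least once (Ahmed loses to Hoang; Pham loses to Ahmed; Chen loses to Ahmed; Hoang loses to Pham; Quinn loses to Ahmed). The majority relation contains the cycle Ahmed > Pham > Hoang > Ahmed, so there is no Condorcet winner.

none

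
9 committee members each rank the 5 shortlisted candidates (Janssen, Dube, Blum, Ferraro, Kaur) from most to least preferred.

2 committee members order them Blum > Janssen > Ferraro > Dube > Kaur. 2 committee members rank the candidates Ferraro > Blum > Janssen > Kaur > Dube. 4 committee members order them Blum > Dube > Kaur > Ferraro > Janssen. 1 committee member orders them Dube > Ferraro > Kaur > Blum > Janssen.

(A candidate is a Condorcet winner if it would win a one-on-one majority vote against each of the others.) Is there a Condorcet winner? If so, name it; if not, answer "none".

Pairwise majorities:
Janssen vs Dube: 2+2 = 4 for Janssen, 5 for Dube — Dube by 5–4.
Janssen–Blum: Blum 9–0.
Janssen vs Ferraro: Janssen is ranked higher on 2 ballots, Ferraro on 7. Ferraro wins 7–2.
Janssen–Kaur: Kaur 5–4.
Dube vs Blum: Blum wins 8–1.
Dube vs Ferraro: Dube, 5–4.
Dube vs Kaur: 7 to 2, Dube.
Blum vs Ferraro: Blum, 6–3.
Blum vs Kaur: Blum, 8–1.
Ferraro vs Kaur: 2+2+1 = 5 for Ferraro, 4 for Kaur — Ferraro by 5–4.
Only Blum has no losses; Blum is the Condorcet winner.

Blum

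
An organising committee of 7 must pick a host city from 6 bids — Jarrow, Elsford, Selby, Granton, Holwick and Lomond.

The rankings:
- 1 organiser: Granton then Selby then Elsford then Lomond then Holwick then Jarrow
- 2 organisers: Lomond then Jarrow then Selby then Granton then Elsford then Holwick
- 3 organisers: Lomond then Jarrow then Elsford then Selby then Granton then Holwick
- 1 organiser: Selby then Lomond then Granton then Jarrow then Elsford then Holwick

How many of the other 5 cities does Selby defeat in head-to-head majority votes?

3

Selby against each rival (7 organisers):
Selby–Jarrow: Jarrow 5–2.
Selby vs Elsford: Selby is ranked higher on 1+2+1 = 4 ballots, Elsford on 3. Selby wins 4–3.
Selby vs Granton: Selby wins 6–1.
Selby vs Holwick: 1+2+3+1 = 7 for Selby, 0 for Holwick — Selby by 7–0.
Selby vs Lomond: Selby is ranked higher on 1+1 = 2 ballots, Lomond on 5. Lomond wins 5–2.
Selby beats Elsford, Granton, Holwick; loses to Jarrow, Lomond — 3 pairwise wins.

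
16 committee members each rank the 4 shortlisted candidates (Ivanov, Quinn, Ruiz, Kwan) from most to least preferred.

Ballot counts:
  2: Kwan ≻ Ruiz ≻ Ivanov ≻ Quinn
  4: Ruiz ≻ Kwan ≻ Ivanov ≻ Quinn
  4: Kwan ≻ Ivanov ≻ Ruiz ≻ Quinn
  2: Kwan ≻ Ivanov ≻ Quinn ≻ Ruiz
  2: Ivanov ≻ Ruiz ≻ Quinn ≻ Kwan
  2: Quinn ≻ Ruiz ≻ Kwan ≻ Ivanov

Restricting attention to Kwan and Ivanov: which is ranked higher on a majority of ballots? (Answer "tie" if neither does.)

Kwan

Ballots ranking Kwan above Ivanov: 2 + 4 + 4 + 2 + 2 = 14.
Ballots ranking Ivanov above Kwan: 16 − 14 = 2.
Kwan wins the head-to-head 14–2.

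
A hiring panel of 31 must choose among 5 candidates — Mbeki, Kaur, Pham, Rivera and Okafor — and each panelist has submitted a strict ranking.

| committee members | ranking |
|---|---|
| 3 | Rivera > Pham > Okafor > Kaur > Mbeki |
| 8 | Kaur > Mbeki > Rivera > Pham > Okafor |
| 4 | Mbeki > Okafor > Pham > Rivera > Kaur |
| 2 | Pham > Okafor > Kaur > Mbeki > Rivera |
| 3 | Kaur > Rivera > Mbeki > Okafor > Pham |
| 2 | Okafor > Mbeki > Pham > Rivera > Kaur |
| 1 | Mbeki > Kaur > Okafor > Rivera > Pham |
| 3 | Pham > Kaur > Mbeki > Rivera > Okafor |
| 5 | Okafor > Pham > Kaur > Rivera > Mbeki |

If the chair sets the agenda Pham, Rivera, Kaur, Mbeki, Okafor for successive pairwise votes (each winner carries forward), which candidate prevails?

Mbeki

Round 1: Pham vs Rivera — 16–15, Pham advances.
Round 2: Pham vs Kaur — 19–12, Pham advances.
Round 3: Pham vs Mbeki — 13–18, Mbeki advances.
Round 4: Mbeki vs Okafor — 19–12, Mbeki advances.
The agenda winner is Mbeki.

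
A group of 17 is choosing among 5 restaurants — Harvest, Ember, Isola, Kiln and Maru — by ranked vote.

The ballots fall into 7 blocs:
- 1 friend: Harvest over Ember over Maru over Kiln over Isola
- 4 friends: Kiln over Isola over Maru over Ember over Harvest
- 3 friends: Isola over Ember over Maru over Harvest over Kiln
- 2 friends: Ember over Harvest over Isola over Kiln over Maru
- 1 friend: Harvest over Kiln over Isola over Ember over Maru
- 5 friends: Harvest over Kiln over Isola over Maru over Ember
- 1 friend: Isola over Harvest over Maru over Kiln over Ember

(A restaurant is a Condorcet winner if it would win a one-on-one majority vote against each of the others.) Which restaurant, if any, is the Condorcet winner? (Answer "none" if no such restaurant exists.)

Check each pair by majority over 17 ballots:
Harvest vs Ember: 8 to 9, Ember.
Harvest vs Isola: Harvest is ranked higher on 1+2+1+5 = 9 ballots, Isola on 8. Harvest wins 9–8.
Harvest vs Kiln: 13 to 4, Harvest.
Harvest vs Maru: Harvest is ranked higher on 1+2+1+5+1 = 10 ballots, Maru on 7. Harvest wins 10–7.
Ember vs Isola: 1+2 = 3 for Ember, 14 for Isola — Isola by 14–3.
Ember vs Kiln: Ember is ranked higher on 1+3+2 = 6 ballots, Kiln on 11. Kiln wins 11–6.
Ember vs Maru: Ember is ranked higher on 1+3+2+1 = 7 ballots, Maru on 10. Maru wins 10–7.
Isola vs Kiln: 6 to 11, Kiln.
Isola vs Maru: 4+3+2+1+5+1 = 16 for Isola, 1 for Maru — Isola by 16–1.
Kiln vs Maru: 4+2+1+5 = 12 for Kiln, 5 for Maru — Kiln by 12–5.
Every restaurant loses at least once (Harvest loses to Ember; Ember loses to Isola; Isola loses to Harvest; Kiln loses to Harvest; Maru loses to Harvest). The majority relation contains the cycle Harvest beats Isola beats Ember beats Harvest, so there is no Condorcet winner.

none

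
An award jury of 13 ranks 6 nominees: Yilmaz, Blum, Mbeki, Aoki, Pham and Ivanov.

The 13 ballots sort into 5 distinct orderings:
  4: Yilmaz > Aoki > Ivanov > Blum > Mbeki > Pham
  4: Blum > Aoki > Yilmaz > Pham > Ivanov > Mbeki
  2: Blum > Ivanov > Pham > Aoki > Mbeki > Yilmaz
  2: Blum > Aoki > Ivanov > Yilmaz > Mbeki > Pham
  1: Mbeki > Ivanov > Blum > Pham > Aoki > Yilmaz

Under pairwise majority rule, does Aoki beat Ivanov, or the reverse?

Ballots ranking Aoki above Ivanov: 4 + 4 + 2 = 10.
Ballots ranking Ivanov above Aoki: 13 − 10 = 3.
Aoki wins the head-to-head 10–3.

Aoki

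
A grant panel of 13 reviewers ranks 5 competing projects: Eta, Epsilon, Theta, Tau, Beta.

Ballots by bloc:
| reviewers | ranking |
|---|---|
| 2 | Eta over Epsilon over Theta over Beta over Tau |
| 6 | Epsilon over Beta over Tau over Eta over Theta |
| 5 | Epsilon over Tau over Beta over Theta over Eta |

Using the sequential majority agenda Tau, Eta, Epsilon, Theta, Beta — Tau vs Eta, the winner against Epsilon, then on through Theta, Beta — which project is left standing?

Epsilon

Round 1: Tau vs Eta — 11–2, Tau advances.
Round 2: Tau vs Epsilon — 0–13, Epsilon advances.
Round 3: Epsilon vs Theta — 13–0, Epsilon advances.
Round 4: Epsilon vs Beta — 13–0, Epsilon advances.
Epsilon survives the agenda.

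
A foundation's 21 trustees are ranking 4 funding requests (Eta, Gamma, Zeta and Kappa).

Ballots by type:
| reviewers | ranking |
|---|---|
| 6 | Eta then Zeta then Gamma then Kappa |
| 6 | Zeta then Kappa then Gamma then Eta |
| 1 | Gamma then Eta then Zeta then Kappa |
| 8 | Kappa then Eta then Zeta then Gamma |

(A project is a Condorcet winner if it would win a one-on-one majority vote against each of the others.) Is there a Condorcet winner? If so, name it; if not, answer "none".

none

Pairwise majorities:
Eta–Gamma: Eta 14–7.
Eta vs Zeta: Eta is ranked higher on 6+1+8 = 15 ballots, Zeta on 6. Eta wins 15–6.
Eta vs Kappa: Kappa, 14–7.
Gamma vs Zeta: Zeta wins 20–1.
Gamma vs Kappa: Kappa wins 14–7.
Zeta vs Kappa: Zeta wins 13–8.
Each project drops at least one matchup (Eta loses to Kappa; Gamma loses to Eta; Zeta loses to Eta; Kappa loses to Zeta); the cycle Eta beats Zeta beats Kappa beats Eta rules out a Condorcet winner.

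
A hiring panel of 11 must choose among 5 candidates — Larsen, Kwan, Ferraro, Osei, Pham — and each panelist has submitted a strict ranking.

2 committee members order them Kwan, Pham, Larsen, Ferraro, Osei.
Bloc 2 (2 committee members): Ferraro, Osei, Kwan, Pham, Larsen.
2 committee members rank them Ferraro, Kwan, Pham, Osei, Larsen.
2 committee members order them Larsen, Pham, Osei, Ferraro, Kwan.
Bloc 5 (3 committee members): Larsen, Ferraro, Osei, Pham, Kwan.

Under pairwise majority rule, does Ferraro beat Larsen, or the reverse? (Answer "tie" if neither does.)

Ballots ranking Ferraro above Larsen: 2 + 2 = 4.
Ballots ranking Larsen above Ferraro: 11 − 4 = 7.
Larsen wins the head-to-head 7–4.

Larsen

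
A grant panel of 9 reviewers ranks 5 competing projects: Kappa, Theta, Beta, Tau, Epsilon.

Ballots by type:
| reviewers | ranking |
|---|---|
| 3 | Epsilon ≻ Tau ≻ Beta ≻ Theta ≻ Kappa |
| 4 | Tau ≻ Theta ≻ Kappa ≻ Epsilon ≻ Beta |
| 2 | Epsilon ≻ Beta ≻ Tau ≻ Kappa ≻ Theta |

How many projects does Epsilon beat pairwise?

Epsilon against each rival (9 reviewers):
Epsilon vs Kappa: Epsilon, 5–4.
Epsilon vs Theta: 3+2 = 5 for Epsilon, 4 for Theta — Epsilon by 5–4.
Epsilon vs Beta: Epsilon is ranked higher on 3+4+2 = 9 ballots, Beta on 0. Epsilon wins 9–0.
Epsilon vs Tau: 3+2 = 5 for Epsilon, 4 for Tau — Epsilon by 5–4.
Epsilon beats Kappa, Theta, Beta, Tau — 4 pairwise wins.

4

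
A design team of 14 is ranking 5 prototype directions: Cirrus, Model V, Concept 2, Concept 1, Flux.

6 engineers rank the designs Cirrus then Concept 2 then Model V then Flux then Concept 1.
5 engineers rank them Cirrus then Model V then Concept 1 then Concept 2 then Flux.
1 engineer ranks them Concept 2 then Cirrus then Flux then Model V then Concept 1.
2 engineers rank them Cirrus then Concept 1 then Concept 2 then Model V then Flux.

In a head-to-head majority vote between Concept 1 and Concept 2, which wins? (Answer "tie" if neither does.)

tie

Ballots ranking Concept 1 above Concept 2: 5 + 2 = 7.
Ballots ranking Concept 2 above Concept 1: 14 − 7 = 7.
7–7: the pair ties.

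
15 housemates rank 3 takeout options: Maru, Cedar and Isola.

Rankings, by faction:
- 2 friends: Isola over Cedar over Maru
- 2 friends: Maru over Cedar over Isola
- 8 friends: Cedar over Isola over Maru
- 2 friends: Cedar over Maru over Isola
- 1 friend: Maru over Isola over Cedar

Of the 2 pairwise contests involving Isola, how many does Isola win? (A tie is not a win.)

Isola against each rival (15 friends):
Isola vs Maru: Isola preferred on 2+8 = 10 ballots; Isola wins 10–5.
Isola–Cedar: Cedar 12–3.
Isola beats Maru; loses to Cedar — 1 pairwise win.

1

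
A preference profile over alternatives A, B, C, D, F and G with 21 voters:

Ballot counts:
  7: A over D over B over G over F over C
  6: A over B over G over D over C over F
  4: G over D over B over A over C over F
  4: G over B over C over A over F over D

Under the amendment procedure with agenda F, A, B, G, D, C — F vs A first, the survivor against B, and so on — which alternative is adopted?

A

Round 1: F vs A — 0–21, A advances.
Round 2: A vs B — 13–8, A advances.
Round 3: A vs G — 13–8, A advances.
Round 4: A vs D — 17–4, A advances.
Round 5: A vs C — 17–4, A advances.
A survives the agenda.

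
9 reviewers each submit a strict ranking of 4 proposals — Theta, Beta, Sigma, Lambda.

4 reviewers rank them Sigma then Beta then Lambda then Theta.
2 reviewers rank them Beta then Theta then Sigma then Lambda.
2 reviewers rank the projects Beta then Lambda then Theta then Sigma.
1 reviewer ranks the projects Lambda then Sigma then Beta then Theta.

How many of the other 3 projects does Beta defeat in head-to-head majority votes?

Beta against each rival (9 reviewers):
Beta–Theta: Beta 9–0.
Beta–Sigma: Sigma 5–4.
Beta vs Lambda: 4+2+2 = 8 for Beta, 1 for Lambda — Beta by 8–1.
Beta beats Theta, Lambda; loses to Sigma — 2 pairwise wins.

2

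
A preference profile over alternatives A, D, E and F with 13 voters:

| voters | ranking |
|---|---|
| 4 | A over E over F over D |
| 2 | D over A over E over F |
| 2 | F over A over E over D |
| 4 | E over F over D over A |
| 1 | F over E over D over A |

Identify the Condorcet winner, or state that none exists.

none

Check each pair by majority over 13 ballots:
A vs D: D wins 7–6.
A vs E: A, 8–5.
A vs F: F, 7–6.
D vs E: E, 11–2.
D vs F: F, 11–2.
E–F: E 10–3.
No alternative is unbeaten: A loses to D; D loses to E; E loses to A; F loses to E. In particular A > E > D > A is a majority cycle — no Condorcet winner exists.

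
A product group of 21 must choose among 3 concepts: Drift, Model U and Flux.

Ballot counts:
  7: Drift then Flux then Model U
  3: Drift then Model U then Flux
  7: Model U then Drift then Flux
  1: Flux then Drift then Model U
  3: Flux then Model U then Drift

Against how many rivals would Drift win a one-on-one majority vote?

2

Drift against each rival (21 engineers):
Drift vs Model U: Drift wins 11–10.
Drift vs Flux: 17 to 4, Drift.
Drift beats Model U, Flux — 2 pairwise wins.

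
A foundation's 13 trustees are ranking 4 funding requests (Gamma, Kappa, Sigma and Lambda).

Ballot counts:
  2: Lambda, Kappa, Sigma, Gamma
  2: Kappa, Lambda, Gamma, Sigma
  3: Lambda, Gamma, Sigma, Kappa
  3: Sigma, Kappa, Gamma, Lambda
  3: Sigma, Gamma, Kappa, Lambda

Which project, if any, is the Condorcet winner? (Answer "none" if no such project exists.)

none

Head-to-head results (13 reviewers):
Gamma–Kappa: Kappa 7–6.
Gamma–Sigma: Sigma 8–5.
Gamma vs Lambda: Lambda, 7–6.
Kappa vs Sigma: Kappa is ranked higher on 2+2 = 4 ballots, Sigma on 9. Sigma wins 9–4.
Kappa vs Lambda: 2+3+3 = 8 for Kappa, 5 for Lambda — Kappa by 8–5.
Sigma vs Lambda: 3+3 = 6 for Sigma, 7 for Lambda — Lambda by 7–6.
No project is unbeaten: Gamma loses to Kappa; Kappa loses to Sigma; Sigma loses to Lambda; Lambda loses to Kappa. In particular Kappa → Lambda → Sigma → Kappa is a majority cycle — no Condorcet winner exists.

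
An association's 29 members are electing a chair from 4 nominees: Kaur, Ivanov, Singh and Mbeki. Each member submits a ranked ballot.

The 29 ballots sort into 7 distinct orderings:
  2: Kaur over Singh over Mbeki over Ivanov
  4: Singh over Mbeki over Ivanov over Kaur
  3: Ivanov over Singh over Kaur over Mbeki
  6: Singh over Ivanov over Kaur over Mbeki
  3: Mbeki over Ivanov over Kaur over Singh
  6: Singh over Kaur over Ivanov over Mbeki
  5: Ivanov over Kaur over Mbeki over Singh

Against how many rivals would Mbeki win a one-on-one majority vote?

0

Mbeki against each rival (29 voters):
Mbeki vs Kaur: Kaur, 22–7.
Mbeki vs Ivanov: Ivanov wins 20–9.
Mbeki–Singh: Singh 21–8.
Mbeki beats no one; loses to Kaur, Ivanov, Singh — 0 pairwise wins.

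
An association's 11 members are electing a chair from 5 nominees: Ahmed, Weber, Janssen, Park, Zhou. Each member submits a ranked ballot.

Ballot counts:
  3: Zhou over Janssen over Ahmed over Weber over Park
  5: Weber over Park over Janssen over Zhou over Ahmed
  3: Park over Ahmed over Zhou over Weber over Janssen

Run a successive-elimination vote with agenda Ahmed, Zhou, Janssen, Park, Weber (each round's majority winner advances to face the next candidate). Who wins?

Weber

Round 1: Ahmed vs Zhou — 3–8, Zhou advances.
Round 2: Zhou vs Janssen — 6–5, Zhou advances.
Round 3: Zhou vs Park — 3–8, Park advances.
Round 4: Park vs Weber — 3–8, Weber advances.
Weber survives the agenda.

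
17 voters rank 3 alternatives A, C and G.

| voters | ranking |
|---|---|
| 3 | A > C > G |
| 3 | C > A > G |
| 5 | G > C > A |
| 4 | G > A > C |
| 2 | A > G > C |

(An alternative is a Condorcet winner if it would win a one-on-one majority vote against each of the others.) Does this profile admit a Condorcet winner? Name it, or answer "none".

Pairwise majorities:
A vs C: A, 9–8.
A vs G: G, 9–8.
C vs G: G wins 11–6.
G wins every pairwise contest, so G is the Condorcet winner.

G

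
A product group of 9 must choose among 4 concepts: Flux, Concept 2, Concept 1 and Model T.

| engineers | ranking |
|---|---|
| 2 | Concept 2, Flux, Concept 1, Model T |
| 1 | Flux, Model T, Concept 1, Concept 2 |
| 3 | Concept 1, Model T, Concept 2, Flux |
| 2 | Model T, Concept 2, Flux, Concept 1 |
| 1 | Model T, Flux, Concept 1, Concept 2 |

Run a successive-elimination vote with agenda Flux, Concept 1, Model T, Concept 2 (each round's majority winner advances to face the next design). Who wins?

Model T

Round 1: Flux vs Concept 1 — 6–3, Flux advances.
Round 2: Flux vs Model T — 3–6, Model T advances.
Round 3: Model T vs Concept 2 — 7–2, Model T advances.
Model T survives the agenda.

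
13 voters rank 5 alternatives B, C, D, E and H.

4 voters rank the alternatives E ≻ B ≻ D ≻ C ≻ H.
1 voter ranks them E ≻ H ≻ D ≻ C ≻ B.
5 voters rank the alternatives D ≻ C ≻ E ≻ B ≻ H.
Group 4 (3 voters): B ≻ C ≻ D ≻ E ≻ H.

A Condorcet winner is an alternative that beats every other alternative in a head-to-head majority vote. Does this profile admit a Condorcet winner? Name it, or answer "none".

Head-to-head results (13 voters):
B–C: B 7–6.
B vs D: B is ranked higher on 4+3 = 7 ballots, D on 6. B wins 7–6.
B vs E: E wins 10–3.
B vs H: 12 to 1, B.
C vs D: 3 for C, 10 for D — D by 10–3.
C–E: C 8–5.
C vs H: C, 12–1.
D vs E: D is ranked higher on 5+3 = 8 ballots, E on 5. D wins 8–5.
D vs H: 12 to 1, D.
E vs H: E wins 13–0.
Each alternative drops at least one matchup (B loses to E; C loses to B; D loses to B; E loses to C; H loses to B); the cycle B > C > E > B rules out a Condorcet winner.

none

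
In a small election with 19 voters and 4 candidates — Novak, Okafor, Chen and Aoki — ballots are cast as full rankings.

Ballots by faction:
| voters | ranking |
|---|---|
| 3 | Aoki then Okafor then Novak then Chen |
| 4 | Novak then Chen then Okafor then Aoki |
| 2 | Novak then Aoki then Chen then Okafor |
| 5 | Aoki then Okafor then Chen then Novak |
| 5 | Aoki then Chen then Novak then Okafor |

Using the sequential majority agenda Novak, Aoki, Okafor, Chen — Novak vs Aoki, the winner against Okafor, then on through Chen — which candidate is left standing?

Aoki

Round 1: Novak vs Aoki — 6–13, Aoki advances.
Round 2: Aoki vs Okafor — 15–4, Aoki advances.
Round 3: Aoki vs Chen — 15–4, Aoki advances.
Aoki survives the agenda.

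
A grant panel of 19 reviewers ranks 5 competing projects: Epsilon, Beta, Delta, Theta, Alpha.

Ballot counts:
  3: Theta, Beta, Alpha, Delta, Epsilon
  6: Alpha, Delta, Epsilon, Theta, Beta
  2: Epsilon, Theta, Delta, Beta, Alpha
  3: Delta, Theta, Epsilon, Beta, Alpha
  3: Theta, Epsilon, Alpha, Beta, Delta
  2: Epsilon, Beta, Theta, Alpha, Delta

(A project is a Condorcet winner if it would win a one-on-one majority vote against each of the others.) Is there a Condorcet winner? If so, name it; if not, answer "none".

none

Check each pair by majority over 19 ballots:
Epsilon vs Beta: Epsilon wins 16–3.
Epsilon–Delta: Delta 12–7.
Epsilon–Theta: Epsilon 10–9.
Epsilon vs Alpha: Epsilon, 10–9.
Beta vs Delta: Delta wins 11–8.
Beta vs Theta: Beta preferred on 2 ballots; Theta wins 17–2.
Beta vs Alpha: 10 to 9, Beta.
Delta–Theta: Theta 10–9.
Delta vs Alpha: Delta preferred on 2+3 = 5 ballots; Alpha wins 14–5.
Theta–Alpha: Theta 13–6.
Every project loses at least once (Epsilon loses to Delta; Beta loses to Epsilon; Delta loses to Theta; Theta loses to Epsilon; Alpha loses to Epsilon). The majority relation contains the cycle Epsilon > Theta > Delta > Epsilon, so there is no Condorcet winner.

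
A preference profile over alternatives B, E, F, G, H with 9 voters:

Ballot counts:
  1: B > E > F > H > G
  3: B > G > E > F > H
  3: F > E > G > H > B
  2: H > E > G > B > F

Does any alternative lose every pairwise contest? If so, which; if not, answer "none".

Head-to-head results (9 voters):
B vs E: 1+3 = 4 for B, 5 for E — E by 5–4.
B vs F: 1+3+2 = 6 for B, 3 for F — B by 6–3.
B vs G: B is ranked higher on 1+3 = 4 ballots, G on 5. G wins 5–4.
B–H: H 5–4.
E–F: E 6–3.
E vs G: 6 to 3, E.
E vs H: E wins 7–2.
F–G: G 5–4.
F vs H: 1+3+3 = 7 for F, 2 for H — F by 7–2.
G vs H: G, 6–3.
Each alternative has at least one pairwise win (B beats F; E beats B; F beats H; G beats B; H beats B) — no Condorcet loser.

none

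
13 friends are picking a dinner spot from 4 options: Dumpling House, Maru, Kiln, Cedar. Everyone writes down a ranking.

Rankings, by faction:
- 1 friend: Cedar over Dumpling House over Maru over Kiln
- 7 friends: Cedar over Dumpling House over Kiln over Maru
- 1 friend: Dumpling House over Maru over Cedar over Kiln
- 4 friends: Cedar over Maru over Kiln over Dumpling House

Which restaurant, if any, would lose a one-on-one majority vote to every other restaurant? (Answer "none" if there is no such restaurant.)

Pairwise majorities:
Dumpling House vs Maru: Dumpling House, 9–4.
Dumpling House vs Kiln: Dumpling House, 9–4.
Dumpling House vs Cedar: 1 to 12, Cedar.
Maru vs Kiln: Kiln, 7–6.
Maru–Cedar: Cedar 12–1.
Kiln vs Cedar: Kiln preferred on 0 ballots; Cedar wins 13–0.
Maru loses to every other restaurant — it is the Condorcet loser.

Maru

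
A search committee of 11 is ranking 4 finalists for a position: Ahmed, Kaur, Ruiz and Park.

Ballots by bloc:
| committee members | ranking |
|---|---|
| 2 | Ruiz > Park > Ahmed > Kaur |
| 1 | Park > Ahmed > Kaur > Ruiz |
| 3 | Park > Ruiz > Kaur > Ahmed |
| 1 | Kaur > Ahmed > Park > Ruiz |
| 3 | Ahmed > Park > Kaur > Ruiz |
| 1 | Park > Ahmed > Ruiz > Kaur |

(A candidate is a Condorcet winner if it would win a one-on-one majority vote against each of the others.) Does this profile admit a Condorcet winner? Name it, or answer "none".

Pairwise majorities:
Ahmed vs Kaur: Ahmed preferred on 2+1+3+1 = 7 ballots; Ahmed wins 7–4.
Ahmed vs Ruiz: Ahmed is ranked higher on 1+1+3+1 = 6 ballots, Ruiz on 5. Ahmed wins 6–5.
Ahmed vs Park: 1+3 = 4 for Ahmed, 7 for Park — Park by 7–4.
Kaur vs Ruiz: Kaur preferred on 1+1+3 = 5 ballots; Ruiz wins 6–5.
Kaur vs Park: 1 for Kaur, 10 for Park — Park by 10–1.
Ruiz vs Park: 2 to 9, Park.
Only Park has no losses; Park is the Condorcet winner.

Park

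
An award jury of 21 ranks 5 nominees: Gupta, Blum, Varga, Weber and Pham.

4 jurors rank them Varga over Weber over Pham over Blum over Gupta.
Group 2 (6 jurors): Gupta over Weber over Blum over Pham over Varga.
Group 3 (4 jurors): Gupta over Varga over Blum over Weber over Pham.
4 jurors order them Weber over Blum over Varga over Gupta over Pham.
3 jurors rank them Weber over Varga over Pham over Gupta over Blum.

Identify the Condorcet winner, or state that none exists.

Check each pair by majority over 21 ballots:
Gupta vs Blum: Gupta is ranked higher on 6+4+3 = 13 ballots, Blum on 8. Gupta wins 13–8.
Gupta vs Varga: 6+4 = 10 for Gupta, 11 for Varga — Varga by 11–10.
Gupta–Weber: Weber 11–10.
Gupta vs Pham: 6+4+4 = 14 for Gupta, 7 for Pham — Gupta by 14–7.
Blum vs Varga: Varga wins 11–10.
Blum vs Weber: 4 for Blum, 17 for Weber — Weber by 17–4.
Blum vs Pham: Blum wins 14–7.
Varga vs Weber: Weber wins 13–8.
Varga vs Pham: Varga preferred on 4+4+4+3 = 15 ballots; Varga wins 15–6.
Weber vs Pham: Weber wins 21–0.
Weber defeats every rival head-to-head and is the Condorcet winner.

Weber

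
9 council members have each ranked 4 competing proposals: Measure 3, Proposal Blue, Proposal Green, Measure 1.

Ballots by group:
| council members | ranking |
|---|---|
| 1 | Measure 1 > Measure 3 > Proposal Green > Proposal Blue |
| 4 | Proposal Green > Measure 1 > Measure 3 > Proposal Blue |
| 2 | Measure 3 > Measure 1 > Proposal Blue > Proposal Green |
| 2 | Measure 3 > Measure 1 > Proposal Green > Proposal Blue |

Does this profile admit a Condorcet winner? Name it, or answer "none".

Measure 1

Check each pair by majority over 9 ballots:
Measure 3 vs Proposal Blue: Measure 3 preferred on 1+4+2+2 = 9 ballots; Measure 3 wins 9–0.
Measure 3 vs Proposal Green: 1+2+2 = 5 for Measure 3, 4 for Proposal Green — Measure 3 by 5–4.
Measure 3 vs Measure 1: 2+2 = 4 for Measure 3, 5 for Measure 1 — Measure 1 by 5–4.
Proposal Blue vs Proposal Green: 2 for Proposal Blue, 7 for Proposal Green — Proposal Green by 7–2.
Proposal Blue vs Measure 1: Proposal Blue is ranked higher on 0 ballots, Measure 1 on 9. Measure 1 wins 9–0.
Proposal Green vs Measure 1: Proposal Green is ranked higher on 4 ballots, Measure 1 on 5. Measure 1 wins 5–4.
Measure 1 defeats every rival head-to-head and is the Condorcet winner.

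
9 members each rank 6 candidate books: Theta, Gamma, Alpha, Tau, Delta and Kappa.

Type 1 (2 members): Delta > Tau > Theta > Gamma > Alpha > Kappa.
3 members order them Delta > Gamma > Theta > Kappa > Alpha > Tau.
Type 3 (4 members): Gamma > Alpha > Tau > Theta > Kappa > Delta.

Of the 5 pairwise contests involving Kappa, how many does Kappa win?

Kappa against each rival (9 members):
Kappa vs Theta: 0 to 9, Theta.
Kappa vs Gamma: 0 for Kappa, 9 for Gamma — Gamma by 9–0.
Kappa vs Alpha: 3 to 6, Alpha.
Kappa vs Tau: Kappa is ranked higher on 3 ballots, Tau on 6. Tau wins 6–3.
Kappa vs Delta: Kappa preferred on 4 ballots; Delta wins 5–4.
Kappa beats no one; loses to Theta, Gamma, Alpha, Tau, Delta — 0 pairwise wins.

0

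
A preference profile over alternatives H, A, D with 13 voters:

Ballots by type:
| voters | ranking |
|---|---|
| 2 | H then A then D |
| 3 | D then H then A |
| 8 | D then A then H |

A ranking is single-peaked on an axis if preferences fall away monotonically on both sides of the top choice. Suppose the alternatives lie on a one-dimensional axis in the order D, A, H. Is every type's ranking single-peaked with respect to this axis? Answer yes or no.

Axis positions: D=1, A=2, H=3.
Type 1 (peak H at position 3): ranking walks positions 3-2-1, expanding outward from the peak — single-peaked.
Type 2: ranking walks positions 1-3-2; H is ranked above A even though A lies between H and the peak D on the axis — preferences dip and rise again. Not single-peaked.
Type 3 (peak D at position 1): ranking walks positions 1-2-3, expanding outward from the peak — single-peaked.
Type 2 violates single-peakedness, so the profile is not single-peaked on this axis.

no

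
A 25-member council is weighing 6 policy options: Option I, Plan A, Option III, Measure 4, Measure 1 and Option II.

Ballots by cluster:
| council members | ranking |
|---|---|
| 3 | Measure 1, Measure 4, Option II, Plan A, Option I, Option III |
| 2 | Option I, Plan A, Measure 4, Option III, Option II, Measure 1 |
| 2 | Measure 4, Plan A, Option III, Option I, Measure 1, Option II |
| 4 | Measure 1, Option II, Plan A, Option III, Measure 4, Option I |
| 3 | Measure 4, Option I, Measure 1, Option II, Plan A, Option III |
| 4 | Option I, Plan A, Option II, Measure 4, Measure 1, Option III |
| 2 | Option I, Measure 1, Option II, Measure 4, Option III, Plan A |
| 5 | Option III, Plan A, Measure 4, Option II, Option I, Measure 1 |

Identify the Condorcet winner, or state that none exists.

Plan A

Pairwise majorities:
Option I vs Plan A: Option I is ranked higher on 2+3+4+2 = 11 ballots, Plan A on 14. Plan A wins 14–11.
Option I vs Option III: Option I is ranked higher on 3+2+3+4+2 = 14 ballots, Option III on 11. Option I wins 14–11.
Option I vs Measure 4: 2+4+2 = 8 for Option I, 17 for Measure 4 — Measure 4 by 17–8.
Option I vs Measure 1: 18 to 7, Option I.
Option I vs Option II: Option I is ranked higher on 2+2+3+4+2 = 13 ballots, Option II on 12. Option I wins 13–12.
Plan A vs Option III: 18 to 7, Plan A.
Plan A vs Measure 4: Plan A preferred on 2+4+4+5 = 15 ballots; Plan A wins 15–10.
Plan A vs Measure 1: 13 to 12, Plan A.
Plan A vs Option II: Plan A is ranked higher on 2+2+4+5 = 13 ballots, Option II on 12. Plan A wins 13–12.
Option III vs Measure 4: Option III is ranked higher on 4+5 = 9 ballots, Measure 4 on 16. Measure 4 wins 16–9.
Option III vs Measure 1: 2+2+5 = 9 for Option III, 16 for Measure 1 — Measure 1 by 16–9.
Option III vs Option II: Option III is ranked higher on 2+2+5 = 9 ballots, Option II on 16. Option II wins 16–9.
Measure 4 vs Measure 1: Measure 4 is ranked higher on 2+2+3+4+5 = 16 ballots, Measure 1 on 9. Measure 4 wins 16–9.
Measure 4 vs Option II: 3+2+2+3+5 = 15 for Measure 4, 10 for Option II — Measure 4 by 15–10.
Measure 1 vs Option II: 14 to 11, Measure 1.
Plan A beats each of Option I, Option III, Measure 4, Measure 1, Option II — Plan A is the Condorcet winner.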